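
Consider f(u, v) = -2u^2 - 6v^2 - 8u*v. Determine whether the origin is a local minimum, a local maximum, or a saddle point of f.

The Hessian at the origin is H = [[-4, -8], [-8, -12]].
det H = -4·-12 − (-8)² = -16 < 0, so H is indefinite.
Therefore the origin is a saddle point.

saddle point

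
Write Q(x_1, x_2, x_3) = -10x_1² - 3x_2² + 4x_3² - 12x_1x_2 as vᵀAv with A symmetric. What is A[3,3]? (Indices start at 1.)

4

The coefficient of x_3² in Q is 4, and that is exactly A[3,3].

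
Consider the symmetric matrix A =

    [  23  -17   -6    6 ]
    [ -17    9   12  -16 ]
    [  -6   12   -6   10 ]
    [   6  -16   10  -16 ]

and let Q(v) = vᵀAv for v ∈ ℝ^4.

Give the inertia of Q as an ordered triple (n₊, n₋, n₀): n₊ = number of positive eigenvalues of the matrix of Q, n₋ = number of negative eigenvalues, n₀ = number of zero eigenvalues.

(3, 1, 0)

Symmetric row and column elimination reduces A to a congruent diagonal form with pivots 23, -82/23, 348/41, 10/87.
Counting signs: 3 positive, 1 negative.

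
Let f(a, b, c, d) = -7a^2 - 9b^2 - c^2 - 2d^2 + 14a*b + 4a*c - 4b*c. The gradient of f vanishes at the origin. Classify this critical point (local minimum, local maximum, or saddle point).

The Hessian at the origin is H = [[-14, 14, 4, 0], [14, -18, -4, 0], [4, -4, -2, 0], [0, 0, 0, -4]].
An LDLᵀ factorisation of H has diagonal entries -14, -4, -6/7, -4.
So there are 4 negative pivots.
H is negative definite, so the origin is a strict local maximum.

local maximum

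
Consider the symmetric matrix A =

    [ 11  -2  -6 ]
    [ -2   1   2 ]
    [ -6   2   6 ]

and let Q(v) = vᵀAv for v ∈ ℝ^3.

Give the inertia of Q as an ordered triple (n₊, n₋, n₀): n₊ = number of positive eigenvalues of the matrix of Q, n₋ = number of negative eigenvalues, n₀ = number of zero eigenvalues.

Row-reducing A symmetrically gives the diagonal entries 11, 7/11, 10/7.
That gives 3 positive pivots.

(3, 0, 0)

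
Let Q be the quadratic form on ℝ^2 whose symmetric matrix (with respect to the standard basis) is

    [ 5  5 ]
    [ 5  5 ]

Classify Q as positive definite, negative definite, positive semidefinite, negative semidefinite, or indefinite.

For the 2×2 matrix [[5, 5], [5, 5]]: det = 5·5 − (5)² = 0, trace = 10.
det = 0 so one eigenvalue is zero; the form is semidefinite with the sign of the trace.

positive semidefinite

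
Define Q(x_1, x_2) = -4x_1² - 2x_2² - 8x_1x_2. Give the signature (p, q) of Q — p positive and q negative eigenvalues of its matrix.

(1, 1)

The symmetric matrix is A = [[-4, -4], [-4, -2]].
Row-reducing A symmetrically gives the diagonal entries -4, 2.
That gives 1 positive, 1 negative pivots.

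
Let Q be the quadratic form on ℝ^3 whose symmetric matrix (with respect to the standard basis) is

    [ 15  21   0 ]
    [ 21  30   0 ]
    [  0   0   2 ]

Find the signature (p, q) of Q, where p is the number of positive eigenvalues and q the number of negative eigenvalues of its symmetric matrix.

Row-reducing A symmetrically gives the diagonal entries 15, 3/5, 2.
Counting signs: 3 positive.

(3, 0)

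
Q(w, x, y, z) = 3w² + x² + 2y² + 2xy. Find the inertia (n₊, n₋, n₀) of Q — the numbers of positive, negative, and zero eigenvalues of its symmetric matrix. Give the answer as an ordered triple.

Write A = [[3, 0, 0, 0], [0, 1, 1, 0], [0, 1, 2, 0], [0, 0, 0, 0]].
Applying the same elementary operations to the rows and columns of A produces a congruent diagonal matrix with entries 3, 1, 1, 0.
That gives 3 positive, 1 zero pivots.

(3, 0, 1)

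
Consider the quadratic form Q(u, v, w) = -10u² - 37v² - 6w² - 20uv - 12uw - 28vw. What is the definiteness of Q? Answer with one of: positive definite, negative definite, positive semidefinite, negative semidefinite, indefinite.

Write A = [[-10, -10, -6], [-10, -37, -14], [-6, -14, -6]].
Congruent diagonalization of A (simultaneous row and column reduction) yields pivots -10, -27, -4/135.
Counting signs: 3 negative.
Hence Q is negative definite.

negative definite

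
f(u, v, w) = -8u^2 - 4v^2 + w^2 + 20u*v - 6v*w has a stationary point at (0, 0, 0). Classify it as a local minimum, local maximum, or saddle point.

saddle point

The Hessian at the origin is H = [[-16, 20, 0], [20, -8, -6], [0, -6, 2]].
An LDLᵀ factorisation of H has diagonal entries -16, 17, -2/17.
That gives 1 positive, 2 negative pivots.
H is indefinite, so the origin is a saddle point.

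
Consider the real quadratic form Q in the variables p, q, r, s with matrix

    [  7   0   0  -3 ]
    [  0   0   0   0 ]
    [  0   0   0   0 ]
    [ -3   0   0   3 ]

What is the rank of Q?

2

Applying the same elementary operations to the rows and columns of A produces a congruent diagonal matrix with entries 7, 0, 0, 12/7.
That gives 2 positive, 2 zero pivots.
The rank is the number of nonzero pivots: 2.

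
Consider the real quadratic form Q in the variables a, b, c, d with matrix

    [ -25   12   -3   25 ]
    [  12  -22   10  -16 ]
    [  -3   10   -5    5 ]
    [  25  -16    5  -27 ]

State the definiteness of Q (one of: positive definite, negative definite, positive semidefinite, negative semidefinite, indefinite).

Row-reducing A symmetrically gives the diagonal entries -25, -406/25, -26/203, -12/13.
Counting signs: 4 negative.
Hence Q is negative definite.

negative definite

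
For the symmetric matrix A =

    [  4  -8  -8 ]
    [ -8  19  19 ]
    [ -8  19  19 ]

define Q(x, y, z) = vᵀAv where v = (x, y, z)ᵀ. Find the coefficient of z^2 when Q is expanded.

The coefficient of z^2 is the diagonal entry A[3,3] = 19.

19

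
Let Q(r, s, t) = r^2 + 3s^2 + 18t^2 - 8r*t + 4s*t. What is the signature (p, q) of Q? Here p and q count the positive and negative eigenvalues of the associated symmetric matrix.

(3, 0)

The associated matrix is A = [[1, 0, -4], [0, 3, 2], [-4, 2, 18]].
Applying the same elementary operations to the rows and columns of A produces a congruent diagonal matrix with entries 1, 3, 2/3.
So there are 3 positive pivots.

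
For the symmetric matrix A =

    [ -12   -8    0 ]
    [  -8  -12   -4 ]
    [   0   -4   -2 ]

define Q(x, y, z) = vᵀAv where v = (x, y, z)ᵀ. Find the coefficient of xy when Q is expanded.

The coefficient of xy is A[1,2] + A[2,1] = 2·(-8) = -16.

-16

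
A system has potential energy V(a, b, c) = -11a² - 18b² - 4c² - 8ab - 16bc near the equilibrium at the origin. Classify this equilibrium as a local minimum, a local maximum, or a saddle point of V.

The Hessian at the origin is H = [[-22, -8, 0], [-8, -36, -16], [0, -16, -8]].
Symmetric row and column elimination reduces H to a congruent diagonal form with pivots -22, -364/11, -24/91.
That gives 3 negative pivots.
H is negative definite, so the origin is a strict local maximum.

local maximum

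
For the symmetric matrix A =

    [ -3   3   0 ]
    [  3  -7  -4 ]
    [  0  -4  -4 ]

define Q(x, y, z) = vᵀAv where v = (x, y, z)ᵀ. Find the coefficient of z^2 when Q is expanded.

-4

The coefficient of z^2 is the diagonal entry A[3,3] = -4.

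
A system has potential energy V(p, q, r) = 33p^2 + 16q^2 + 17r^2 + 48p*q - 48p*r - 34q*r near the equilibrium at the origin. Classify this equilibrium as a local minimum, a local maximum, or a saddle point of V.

The Hessian at the origin is H = [[66, 48, -48], [48, 32, -34], [-48, -34, 34]].
Symmetric row and column elimination reduces H to a congruent diagonal form with pivots 66, -32/11, -5/8.
So there are 1 positive, 2 negative pivots.
H is indefinite, so the origin is a saddle point.

saddle point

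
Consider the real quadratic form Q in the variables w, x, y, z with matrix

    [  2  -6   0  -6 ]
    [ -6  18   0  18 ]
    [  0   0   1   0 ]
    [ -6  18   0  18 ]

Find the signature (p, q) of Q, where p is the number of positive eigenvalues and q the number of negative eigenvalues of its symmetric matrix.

Congruent diagonalization of A (simultaneous row and column reduction) yields pivots 2, 0, 1, 0.
That gives 2 positive, 2 zero pivots.

(2, 0)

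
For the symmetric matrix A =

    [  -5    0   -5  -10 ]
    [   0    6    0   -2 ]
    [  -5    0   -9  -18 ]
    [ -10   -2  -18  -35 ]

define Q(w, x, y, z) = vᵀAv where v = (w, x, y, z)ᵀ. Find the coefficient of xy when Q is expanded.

0

The coefficient of xy is A[2,3] + A[3,2] = 2·0 = 0.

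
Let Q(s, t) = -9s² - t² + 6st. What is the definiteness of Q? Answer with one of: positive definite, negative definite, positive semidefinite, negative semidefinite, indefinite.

negative semidefinite

The associated matrix is A = [[-9, 3], [3, -1]].
Symmetric row and column elimination reduces A to a congruent diagonal form with pivots -9, 0.
So there are 1 negative, 1 zero pivots.
Hence Q is negative semidefinite.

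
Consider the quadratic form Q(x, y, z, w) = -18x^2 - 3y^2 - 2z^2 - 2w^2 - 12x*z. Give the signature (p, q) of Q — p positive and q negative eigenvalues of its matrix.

(0, 3)

The associated matrix is A = [[-18, 0, -6, 0], [0, -3, 0, 0], [-6, 0, -2, 0], [0, 0, 0, -2]].
Applying the same elementary operations to the rows and columns of A produces a congruent diagonal matrix with entries -18, -3, 0, -2.
Counting signs: 3 negative, 1 zero.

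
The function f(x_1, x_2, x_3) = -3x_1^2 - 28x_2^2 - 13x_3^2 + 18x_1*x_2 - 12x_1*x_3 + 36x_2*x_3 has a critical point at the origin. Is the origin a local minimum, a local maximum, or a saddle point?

The Hessian at the origin is H = [[-6, 18, -12], [18, -56, 36], [-12, 36, -26]].
An LDLᵀ factorisation of H has diagonal entries -6, -2, -2.
Counting signs: 3 negative.
H is negative definite, so the origin is a strict local maximum.

local maximum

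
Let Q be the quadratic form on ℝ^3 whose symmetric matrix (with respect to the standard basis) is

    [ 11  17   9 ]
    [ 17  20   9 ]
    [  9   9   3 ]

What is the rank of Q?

An LDLᵀ factorisation of A has diagonal entries 11, -69/11, -12/23.
Counting signs: 1 positive, 2 negative.
The rank is the number of nonzero pivots: 3.

3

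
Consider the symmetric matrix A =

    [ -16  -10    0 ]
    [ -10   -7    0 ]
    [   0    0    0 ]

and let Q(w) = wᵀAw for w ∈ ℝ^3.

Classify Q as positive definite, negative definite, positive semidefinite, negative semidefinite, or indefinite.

negative semidefinite

Row-reducing A symmetrically gives the diagonal entries -16, -3/4, 0.
That gives 2 negative, 1 zero pivots.
Hence Q is negative semidefinite.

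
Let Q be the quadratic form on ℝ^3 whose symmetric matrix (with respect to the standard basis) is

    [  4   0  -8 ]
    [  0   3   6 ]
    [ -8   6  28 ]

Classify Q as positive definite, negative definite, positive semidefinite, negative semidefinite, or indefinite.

Row-reducing A symmetrically gives the diagonal entries 4, 3, 0.
So there are 2 positive, 1 zero pivots.
Hence Q is positive semidefinite.

positive semidefinite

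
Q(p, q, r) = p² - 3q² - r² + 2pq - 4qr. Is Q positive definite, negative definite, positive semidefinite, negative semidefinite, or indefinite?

indefinite

Write A = [[1, 1, 0], [1, -3, -2], [0, -2, -1]].
Applying the same elementary operations to the rows and columns of A produces a congruent diagonal matrix with entries 1, -4, 0.
Counting signs: 1 positive, 1 negative, 1 zero.
Hence Q is indefinite.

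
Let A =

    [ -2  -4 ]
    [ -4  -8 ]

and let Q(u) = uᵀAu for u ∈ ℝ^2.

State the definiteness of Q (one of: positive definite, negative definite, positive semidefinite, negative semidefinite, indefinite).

Symmetric row and column elimination reduces A to a congruent diagonal form with pivots -2, 0.
So there are 1 negative, 1 zero pivots.
Hence Q is negative semidefinite.

negative semidefinite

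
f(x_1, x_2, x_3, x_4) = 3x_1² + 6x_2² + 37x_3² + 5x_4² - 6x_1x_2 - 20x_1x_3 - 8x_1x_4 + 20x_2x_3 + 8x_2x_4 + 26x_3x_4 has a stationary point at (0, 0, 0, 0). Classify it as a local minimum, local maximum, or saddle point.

The Hessian at the origin is H = [[6, -6, -20, -8], [-6, 12, 20, 8], [-20, 20, 74, 26], [-8, 8, 26, 10]].
Congruent diagonalization of H (simultaneous row and column reduction) yields pivots 6, 6, 22/3, -8/11.
That gives 3 positive, 1 negative pivots.
H is indefinite, so the origin is a saddle point.

saddle point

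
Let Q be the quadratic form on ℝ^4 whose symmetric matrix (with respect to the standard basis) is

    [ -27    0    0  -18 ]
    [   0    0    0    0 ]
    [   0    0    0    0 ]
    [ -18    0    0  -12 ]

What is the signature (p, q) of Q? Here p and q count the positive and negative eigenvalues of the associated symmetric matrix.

(0, 1)

Symmetric row and column elimination reduces A to a congruent diagonal form with pivots -27, 0, 0, 0.
That gives 1 negative, 3 zero pivots.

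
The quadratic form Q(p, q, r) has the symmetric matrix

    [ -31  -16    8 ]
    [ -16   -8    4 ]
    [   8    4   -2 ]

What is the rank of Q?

2

Congruent diagonalization of A (simultaneous row and column reduction) yields pivots -31, 8/31, 0.
That gives 1 positive, 1 negative, 1 zero pivots.
The rank is the number of nonzero pivots: 2.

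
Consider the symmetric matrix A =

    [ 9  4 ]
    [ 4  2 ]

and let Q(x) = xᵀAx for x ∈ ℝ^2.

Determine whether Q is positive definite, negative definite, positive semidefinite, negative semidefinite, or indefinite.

positive definite

For the 2×2 matrix [[9, 4], [4, 2]]: det = 9·2 − (4)² = 2, trace = 11.
det > 0 so both eigenvalues share the sign of the trace; trace = 11 > 0 ⇒ both positive.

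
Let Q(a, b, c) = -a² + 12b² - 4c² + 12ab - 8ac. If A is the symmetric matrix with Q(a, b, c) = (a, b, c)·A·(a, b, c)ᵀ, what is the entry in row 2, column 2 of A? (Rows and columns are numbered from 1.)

The coefficient of b² in Q is 12, and that is exactly A[2,2].

12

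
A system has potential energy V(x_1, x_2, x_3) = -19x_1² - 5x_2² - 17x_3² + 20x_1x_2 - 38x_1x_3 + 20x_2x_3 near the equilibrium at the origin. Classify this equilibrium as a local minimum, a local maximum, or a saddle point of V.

The Hessian at the origin is H = [[-38, 20, -38], [20, -10, 20], [-38, 20, -34]].
Symmetric row and column elimination reduces H to a congruent diagonal form with pivots -38, 10/19, 4.
So there are 2 positive, 1 negative pivots.
H is indefinite, so the origin is a saddle point.

saddle point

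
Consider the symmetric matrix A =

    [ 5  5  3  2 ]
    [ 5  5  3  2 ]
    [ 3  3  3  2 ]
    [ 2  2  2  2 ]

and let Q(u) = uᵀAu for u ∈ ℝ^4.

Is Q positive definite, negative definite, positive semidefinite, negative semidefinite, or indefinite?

positive semidefinite

Row-reducing A symmetrically gives the diagonal entries 5, 0, 6/5, 2/3.
So there are 3 positive, 1 zero pivots.
Hence Q is positive semidefinite.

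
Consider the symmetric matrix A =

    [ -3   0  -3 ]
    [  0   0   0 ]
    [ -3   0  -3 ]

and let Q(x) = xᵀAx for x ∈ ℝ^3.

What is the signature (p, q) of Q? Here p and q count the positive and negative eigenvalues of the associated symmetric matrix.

(0, 1)

Row-reducing A symmetrically gives the diagonal entries -3, 0, 0.
So there are 1 negative, 2 zero pivots.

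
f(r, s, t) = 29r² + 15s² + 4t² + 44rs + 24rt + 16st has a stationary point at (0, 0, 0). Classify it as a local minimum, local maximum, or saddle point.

saddle point

The Hessian at the origin is H = [[58, 44, 24], [44, 30, 16], [24, 16, 8]].
Row-reducing H symmetrically gives the diagonal entries 58, -98/29, -24/49.
That gives 1 positive, 2 negative pivots.
H is indefinite, so the origin is a saddle point.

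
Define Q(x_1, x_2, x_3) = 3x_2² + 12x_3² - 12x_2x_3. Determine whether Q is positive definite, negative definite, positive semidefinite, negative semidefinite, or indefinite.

positive semidefinite

The associated matrix is A = [[0, 0, 0], [0, 3, -6], [0, -6, 12]].
Congruent diagonalization of A (simultaneous row and column reduction) yields pivots 0, 3, 0.
Counting signs: 1 positive, 2 zero.
Hence Q is positive semidefinite.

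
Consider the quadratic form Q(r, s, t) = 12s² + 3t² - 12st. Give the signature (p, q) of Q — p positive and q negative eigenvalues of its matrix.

(1, 0)

The symmetric matrix is A = [[0, 0, 0], [0, 12, -6], [0, -6, 3]].
Symmetric row and column elimination reduces A to a congruent diagonal form with pivots 0, 12, 0.
That gives 1 positive, 2 zero pivots.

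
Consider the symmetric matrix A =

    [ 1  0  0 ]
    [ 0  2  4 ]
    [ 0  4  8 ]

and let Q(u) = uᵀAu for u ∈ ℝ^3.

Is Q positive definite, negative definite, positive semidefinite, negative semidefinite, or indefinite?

Symmetric row and column elimination reduces A to a congruent diagonal form with pivots 1, 2, 0.
That gives 2 positive, 1 zero pivots.
Hence Q is positive semidefinite.

positive semidefinite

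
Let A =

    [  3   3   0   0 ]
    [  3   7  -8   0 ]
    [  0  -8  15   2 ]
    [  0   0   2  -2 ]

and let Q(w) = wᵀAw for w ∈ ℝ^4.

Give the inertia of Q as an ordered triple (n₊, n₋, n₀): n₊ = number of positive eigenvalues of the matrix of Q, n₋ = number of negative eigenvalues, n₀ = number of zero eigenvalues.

Applying the same elementary operations to the rows and columns of A produces a congruent diagonal matrix with entries 3, 4, -1, 2.
So there are 3 positive, 1 negative pivots.

(3, 1, 0)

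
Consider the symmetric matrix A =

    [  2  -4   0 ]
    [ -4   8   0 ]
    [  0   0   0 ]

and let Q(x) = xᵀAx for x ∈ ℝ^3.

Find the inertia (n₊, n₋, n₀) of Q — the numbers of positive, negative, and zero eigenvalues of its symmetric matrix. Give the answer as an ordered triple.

(1, 0, 2)

Symmetric row and column elimination reduces A to a congruent diagonal form with pivots 2, 0, 0.
That gives 1 positive, 2 zero pivots.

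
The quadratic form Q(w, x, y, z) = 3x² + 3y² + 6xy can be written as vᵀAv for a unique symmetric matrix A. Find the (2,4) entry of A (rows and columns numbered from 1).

The coefficient of x·z in Q is 0. For a symmetric A this equals A[2,4] + A[4,2] = 2·A[2,4].
So A[2,4] = 0/2 = 0.

0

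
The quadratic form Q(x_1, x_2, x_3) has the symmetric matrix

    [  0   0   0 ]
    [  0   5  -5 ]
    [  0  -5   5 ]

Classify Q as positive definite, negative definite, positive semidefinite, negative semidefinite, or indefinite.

Applying the same elementary operations to the rows and columns of A produces a congruent diagonal matrix with entries 0, 5, 0.
Counting signs: 1 positive, 2 zero.
Hence Q is positive semidefinite.

positive semidefinite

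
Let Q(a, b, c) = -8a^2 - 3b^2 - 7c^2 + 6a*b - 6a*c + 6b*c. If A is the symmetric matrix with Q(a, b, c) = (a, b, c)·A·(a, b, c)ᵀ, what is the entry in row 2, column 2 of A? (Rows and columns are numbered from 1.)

The coefficient of b^2 in Q is -3, and that is exactly A[2,2].

-3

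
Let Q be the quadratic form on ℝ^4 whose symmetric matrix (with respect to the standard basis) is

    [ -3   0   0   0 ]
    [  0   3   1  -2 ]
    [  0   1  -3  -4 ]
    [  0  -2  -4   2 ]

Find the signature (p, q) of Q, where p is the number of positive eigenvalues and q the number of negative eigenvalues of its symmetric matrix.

An LDLᵀ factorisation of A has diagonal entries -3, 3, -10/3, 4.
Counting signs: 2 positive, 2 negative.

(2, 2)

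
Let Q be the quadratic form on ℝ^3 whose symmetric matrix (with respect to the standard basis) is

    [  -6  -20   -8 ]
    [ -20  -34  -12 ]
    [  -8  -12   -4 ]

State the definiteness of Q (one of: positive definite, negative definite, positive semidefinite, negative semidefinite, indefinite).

indefinite

Symmetric row and column elimination reduces A to a congruent diagonal form with pivots -6, 98/3, 4/49.
That gives 2 positive, 1 negative pivots.
Hence Q is indefinite.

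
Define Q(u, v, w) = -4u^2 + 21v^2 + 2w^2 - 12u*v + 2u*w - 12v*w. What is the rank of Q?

Write A = [[-4, -6, 1], [-6, 21, -6], [1, -6, 2]].
Symmetric row and column elimination reduces A to a congruent diagonal form with pivots -4, 30, 3/8.
Counting signs: 2 positive, 1 negative.
The rank is the number of nonzero pivots: 3.

3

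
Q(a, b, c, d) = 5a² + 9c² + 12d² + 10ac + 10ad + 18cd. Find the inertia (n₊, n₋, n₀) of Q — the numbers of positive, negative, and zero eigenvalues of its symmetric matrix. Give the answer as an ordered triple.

(3, 0, 1)

The symmetric matrix is A = [[5, 0, 5, 5], [0, 0, 0, 0], [5, 0, 9, 9], [5, 0, 9, 12]].
Congruent diagonalization of A (simultaneous row and column reduction) yields pivots 5, 0, 4, 3.
Counting signs: 3 positive, 1 zero.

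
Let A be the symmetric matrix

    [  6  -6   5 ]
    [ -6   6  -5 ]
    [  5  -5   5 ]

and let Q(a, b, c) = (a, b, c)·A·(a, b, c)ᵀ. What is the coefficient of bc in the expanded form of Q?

The coefficient of bc is A[2,3] + A[3,2] = 2·(-5) = -10.

-10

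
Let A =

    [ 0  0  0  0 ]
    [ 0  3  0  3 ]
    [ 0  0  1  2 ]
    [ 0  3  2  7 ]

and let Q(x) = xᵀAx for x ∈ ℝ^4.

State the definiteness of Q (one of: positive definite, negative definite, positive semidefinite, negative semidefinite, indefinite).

positive semidefinite

Applying the same elementary operations to the rows and columns of A produces a congruent diagonal matrix with entries 0, 3, 1, 0.
So there are 2 positive, 2 zero pivots.
Hence Q is positive semidefinite.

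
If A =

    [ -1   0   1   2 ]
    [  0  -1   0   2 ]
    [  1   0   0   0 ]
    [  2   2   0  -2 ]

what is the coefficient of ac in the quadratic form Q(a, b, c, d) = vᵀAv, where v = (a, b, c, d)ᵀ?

The coefficient of ac is A[1,3] + A[3,1] = 2·1 = 2.

2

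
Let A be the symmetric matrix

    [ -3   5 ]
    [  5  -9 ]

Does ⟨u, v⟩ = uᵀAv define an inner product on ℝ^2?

Symmetric row and column elimination reduces A to a congruent diagonal form with pivots -3, -2/3.
So there are 2 negative pivots.
Hence Q is negative definite.
⟨·,·⟩ is an inner product exactly when A is positive definite.

no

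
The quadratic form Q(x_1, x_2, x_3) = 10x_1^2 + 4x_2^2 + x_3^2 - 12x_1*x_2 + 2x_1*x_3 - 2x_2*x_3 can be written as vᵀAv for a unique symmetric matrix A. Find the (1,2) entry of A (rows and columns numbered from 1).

-6

The coefficient of x_1·x_2 in Q is -12. For a symmetric A this equals A[1,2] + A[2,1] = 2·A[1,2].
So A[1,2] = -12/2 = -6.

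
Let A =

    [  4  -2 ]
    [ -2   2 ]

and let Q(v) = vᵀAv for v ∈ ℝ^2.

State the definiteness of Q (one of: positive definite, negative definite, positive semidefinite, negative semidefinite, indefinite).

Leading principal minors: Δ_1 = 4, Δ_2 = 4.
All leading principal minors are positive, so by Sylvester's criterion Q is positive definite.

positive definite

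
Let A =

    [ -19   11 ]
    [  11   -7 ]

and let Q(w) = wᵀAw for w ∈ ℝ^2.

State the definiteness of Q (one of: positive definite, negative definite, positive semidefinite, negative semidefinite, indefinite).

For the 2×2 matrix [[-19, 11], [11, -7]]: det = -19·-7 − (11)² = 12, trace = -26.
det > 0 so both eigenvalues share the sign of the trace; trace = -26 < 0 ⇒ both negative.

negative definite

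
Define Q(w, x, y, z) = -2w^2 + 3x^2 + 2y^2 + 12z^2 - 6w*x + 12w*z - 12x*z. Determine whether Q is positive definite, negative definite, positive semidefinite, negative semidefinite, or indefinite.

The associated matrix is A = [[-2, -3, 0, 6], [-3, 3, 0, -6], [0, 0, 2, 0], [6, -6, 0, 12]].
Symmetric row and column elimination reduces A to a congruent diagonal form with pivots -2, 15/2, 2, 0.
So there are 2 positive, 1 negative, 1 zero pivots.
Hence Q is indefinite.

indefinite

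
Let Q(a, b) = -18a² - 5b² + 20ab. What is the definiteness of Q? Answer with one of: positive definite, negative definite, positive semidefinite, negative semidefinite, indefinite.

The associated matrix is A = [[-18, 10], [10, -5]].
Row-reducing A symmetrically gives the diagonal entries -18, 5/9.
Counting signs: 1 positive, 1 negative.
Hence Q is indefinite.

indefinite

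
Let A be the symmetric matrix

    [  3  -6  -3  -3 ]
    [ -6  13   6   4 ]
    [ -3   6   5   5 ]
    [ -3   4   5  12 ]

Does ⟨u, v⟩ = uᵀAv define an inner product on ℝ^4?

Leading principal minors: Δ_1 = 3, Δ_2 = 3, Δ_3 = 6, Δ_4 = 18.
All leading principal minors are positive, so by Sylvester's criterion Q is positive definite.
⟨·,·⟩ is an inner product exactly when A is positive definite.

yes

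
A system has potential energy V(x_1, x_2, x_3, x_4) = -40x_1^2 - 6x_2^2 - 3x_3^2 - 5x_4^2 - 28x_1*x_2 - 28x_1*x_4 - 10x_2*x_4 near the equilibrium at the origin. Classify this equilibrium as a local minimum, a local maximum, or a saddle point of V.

local maximum

The Hessian at the origin is H = [[-80, -28, 0, -28], [-28, -12, 0, -10], [0, 0, -6, 0], [-28, -10, 0, -10]].
Symmetric row and column elimination reduces H to a congruent diagonal form with pivots -80, -11/5, -6, -2/11.
Counting signs: 4 negative.
H is negative definite, so the origin is a strict local maximum.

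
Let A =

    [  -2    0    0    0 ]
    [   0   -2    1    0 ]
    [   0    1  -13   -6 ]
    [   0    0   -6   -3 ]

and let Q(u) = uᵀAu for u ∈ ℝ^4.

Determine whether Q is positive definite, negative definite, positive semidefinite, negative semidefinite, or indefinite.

Congruent diagonalization of A (simultaneous row and column reduction) yields pivots -2, -2, -25/2, -3/25.
Counting signs: 4 negative.
Hence Q is negative definite.

negative definite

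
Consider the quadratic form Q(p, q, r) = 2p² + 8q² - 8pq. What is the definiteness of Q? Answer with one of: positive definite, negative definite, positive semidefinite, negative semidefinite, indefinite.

The symmetric matrix is A = [[2, -4, 0], [-4, 8, 0], [0, 0, 0]].
Congruent diagonalization of A (simultaneous row and column reduction) yields pivots 2, 0, 0.
That gives 1 positive, 2 zero pivots.
Hence Q is positive semidefinite.

positive semidefinite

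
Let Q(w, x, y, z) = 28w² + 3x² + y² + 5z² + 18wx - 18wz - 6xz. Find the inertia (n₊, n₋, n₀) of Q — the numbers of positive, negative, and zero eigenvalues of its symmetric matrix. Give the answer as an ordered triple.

(4, 0, 0)

The associated matrix is A = [[28, 9, 0, -9], [9, 3, 0, -3], [0, 0, 1, 0], [-9, -3, 0, 5]].
Symmetric row and column elimination reduces A to a congruent diagonal form with pivots 28, 3/28, 1, 2.
That gives 4 positive pivots.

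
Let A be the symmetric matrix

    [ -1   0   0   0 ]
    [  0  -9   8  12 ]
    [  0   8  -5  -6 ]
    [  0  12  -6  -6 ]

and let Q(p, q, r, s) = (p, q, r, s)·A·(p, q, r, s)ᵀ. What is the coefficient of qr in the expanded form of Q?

16

The coefficient of qr is A[2,3] + A[3,2] = 2·8 = 16.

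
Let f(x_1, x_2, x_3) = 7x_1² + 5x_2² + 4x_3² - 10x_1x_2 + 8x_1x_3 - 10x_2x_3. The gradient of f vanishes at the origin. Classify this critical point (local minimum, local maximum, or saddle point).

saddle point

The Hessian at the origin is H = [[14, -10, 8], [-10, 10, -10], [8, -10, 8]].
Congruent diagonalization of H (simultaneous row and column reduction) yields pivots 14, 20/7, -3.
That gives 2 positive, 1 negative pivots.
H is indefinite, so the origin is a saddle point.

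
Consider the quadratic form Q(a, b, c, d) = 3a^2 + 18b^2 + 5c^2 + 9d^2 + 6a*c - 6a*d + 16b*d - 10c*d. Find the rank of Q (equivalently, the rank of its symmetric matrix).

4

The associated matrix is A = [[3, 0, 3, -3], [0, 18, 0, 8], [3, 0, 5, -5], [-3, 8, -5, 9]].
Congruent diagonalization of A (simultaneous row and column reduction) yields pivots 3, 18, 2, 4/9.
So there are 4 positive pivots.
The rank is the number of nonzero pivots: 4.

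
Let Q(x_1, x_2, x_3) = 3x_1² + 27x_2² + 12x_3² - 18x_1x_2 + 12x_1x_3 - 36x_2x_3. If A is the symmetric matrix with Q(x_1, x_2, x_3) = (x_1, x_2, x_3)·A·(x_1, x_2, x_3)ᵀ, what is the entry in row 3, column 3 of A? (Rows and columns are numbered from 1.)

12

The coefficient of x_3² in Q is 12, and that is exactly A[3,3].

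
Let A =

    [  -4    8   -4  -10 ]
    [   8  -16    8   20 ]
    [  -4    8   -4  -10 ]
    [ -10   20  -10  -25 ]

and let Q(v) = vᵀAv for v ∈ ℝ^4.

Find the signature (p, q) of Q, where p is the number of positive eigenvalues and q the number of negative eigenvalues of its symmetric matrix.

(0, 1)

Symmetric row and column elimination reduces A to a congruent diagonal form with pivots -4, 0, 0, 0.
That gives 1 negative, 3 zero pivots.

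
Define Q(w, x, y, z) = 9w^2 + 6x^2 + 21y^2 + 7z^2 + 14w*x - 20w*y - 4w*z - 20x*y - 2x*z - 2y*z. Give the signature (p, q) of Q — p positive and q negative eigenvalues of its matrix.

Write A = [[9, 7, -10, -2], [7, 6, -10, -1], [-10, -10, 21, -1], [-2, -1, -1, 7]].
Applying the same elementary operations to the rows and columns of A produces a congruent diagonal matrix with entries 9, 5/9, 1, 5.
So there are 4 positive pivots.

(4, 0)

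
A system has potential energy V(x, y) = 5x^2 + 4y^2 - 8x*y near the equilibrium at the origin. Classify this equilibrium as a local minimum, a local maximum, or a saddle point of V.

The Hessian at the origin is H = [[10, -8], [-8, 8]].
det H = 10·8 − (-8)² = 16 > 0 and H[1,1] = 10 > 0, so H is positive definite.
Therefore the origin is a local minimum.

local minimum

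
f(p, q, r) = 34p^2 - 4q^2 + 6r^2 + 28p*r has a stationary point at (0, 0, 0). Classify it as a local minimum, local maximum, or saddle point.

The Hessian at the origin is H = [[68, 0, 28], [0, -8, 0], [28, 0, 12]].
Applying the same elementary operations to the rows and columns of H produces a congruent diagonal matrix with entries 68, -8, 8/17.
So there are 2 positive, 1 negative pivots.
H is indefinite, so the origin is a saddle point.

saddle point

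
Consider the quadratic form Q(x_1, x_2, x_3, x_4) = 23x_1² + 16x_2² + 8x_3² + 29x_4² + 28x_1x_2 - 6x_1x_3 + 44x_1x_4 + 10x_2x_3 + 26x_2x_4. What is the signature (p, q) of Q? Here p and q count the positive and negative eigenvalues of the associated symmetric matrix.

(4, 0)

The symmetric matrix is A = [[23, 14, -3, 22], [14, 16, 5, 13], [-3, 5, 8, 0], [22, 13, 0, 29]].
Applying the same elementary operations to the rows and columns of A produces a congruent diagonal matrix with entries 23, 172/23, 237/172, 30/79.
So there are 4 positive pivots.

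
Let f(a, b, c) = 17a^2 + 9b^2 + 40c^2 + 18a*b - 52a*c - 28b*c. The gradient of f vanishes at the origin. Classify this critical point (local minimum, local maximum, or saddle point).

The Hessian at the origin is H = [[34, 18, -52], [18, 18, -28], [-52, -28, 80]].
An LDLᵀ factorisation of H has diagonal entries 34, 144/17, 4/9.
That gives 3 positive pivots.
H is positive definite, so the origin is a strict local minimum.

local minimum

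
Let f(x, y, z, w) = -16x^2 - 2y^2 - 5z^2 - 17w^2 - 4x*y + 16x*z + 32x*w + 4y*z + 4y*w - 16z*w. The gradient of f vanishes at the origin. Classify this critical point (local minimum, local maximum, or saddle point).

The Hessian at the origin is H = [[-32, -4, 16, 32], [-4, -4, 4, 4], [16, 4, -10, -16], [32, 4, -16, -34]].
An LDLᵀ factorisation of H has diagonal entries -32, -7/2, -6/7, -2.
Counting signs: 4 negative.
H is negative definite, so the origin is a strict local maximum.

local maximum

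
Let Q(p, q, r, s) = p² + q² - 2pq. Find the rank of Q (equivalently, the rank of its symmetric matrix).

1

Write A = [[1, -1, 0, 0], [-1, 1, 0, 0], [0, 0, 0, 0], [0, 0, 0, 0]].
Congruent diagonalization of A (simultaneous row and column reduction) yields pivots 1, 0, 0, 0.
That gives 1 positive, 3 zero pivots.
The rank is the number of nonzero pivots: 1.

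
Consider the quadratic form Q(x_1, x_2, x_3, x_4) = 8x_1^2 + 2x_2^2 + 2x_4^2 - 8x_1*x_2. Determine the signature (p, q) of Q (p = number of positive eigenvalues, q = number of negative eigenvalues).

(2, 0)

The associated matrix is A = [[8, -4, 0, 0], [-4, 2, 0, 0], [0, 0, 0, 0], [0, 0, 0, 2]].
Symmetric row and column elimination reduces A to a congruent diagonal form with pivots 8, 0, 0, 2.
So there are 2 positive, 2 zero pivots.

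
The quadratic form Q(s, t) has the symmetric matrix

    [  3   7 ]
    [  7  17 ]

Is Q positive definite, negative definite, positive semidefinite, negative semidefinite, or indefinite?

positive definite

Leading principal minors: Δ_1 = 3, Δ_2 = 2.
All leading principal minors are positive, so by Sylvester's criterion Q is positive definite.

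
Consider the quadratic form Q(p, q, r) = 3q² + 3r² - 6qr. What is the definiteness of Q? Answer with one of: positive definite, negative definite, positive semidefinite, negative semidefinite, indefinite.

Write A = [[0, 0, 0], [0, 3, -3], [0, -3, 3]].
Symmetric row and column elimination reduces A to a congruent diagonal form with pivots 0, 3, 0.
That gives 1 positive, 2 zero pivots.
Hence Q is positive semidefinite.

positive semidefinite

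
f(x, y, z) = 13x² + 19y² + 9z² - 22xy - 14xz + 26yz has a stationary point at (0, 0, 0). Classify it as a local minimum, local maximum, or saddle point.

local minimum

The Hessian at the origin is H = [[26, -22, -14], [-22, 38, 26], [-14, 26, 18]].
Congruent diagonalization of H (simultaneous row and column reduction) yields pivots 26, 252/13, 8/63.
Counting signs: 3 positive.
H is positive definite, so the origin is a strict local minimum.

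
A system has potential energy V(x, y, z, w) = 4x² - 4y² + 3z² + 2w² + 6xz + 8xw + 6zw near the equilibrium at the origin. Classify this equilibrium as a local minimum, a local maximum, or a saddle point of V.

The Hessian at the origin is H = [[8, 0, 6, 8], [0, -8, 0, 0], [6, 0, 6, 6], [8, 0, 6, 4]].
Congruent diagonalization of H (simultaneous row and column reduction) yields pivots 8, -8, 3/2, -4.
Counting signs: 2 positive, 2 negative.
H is indefinite, so the origin is a saddle point.

saddle point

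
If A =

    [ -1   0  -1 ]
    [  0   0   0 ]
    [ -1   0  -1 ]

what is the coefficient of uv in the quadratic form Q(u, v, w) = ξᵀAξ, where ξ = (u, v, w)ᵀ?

The coefficient of uv is A[1,2] + A[2,1] = 2·0 = 0.

0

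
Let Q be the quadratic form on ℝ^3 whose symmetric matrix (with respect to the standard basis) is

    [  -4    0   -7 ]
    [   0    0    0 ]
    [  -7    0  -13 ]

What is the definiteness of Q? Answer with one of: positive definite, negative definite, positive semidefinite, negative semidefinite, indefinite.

Row-reducing A symmetrically gives the diagonal entries -4, 0, -3/4.
Counting signs: 2 negative, 1 zero.
Hence Q is negative semidefinite.

negative semidefinite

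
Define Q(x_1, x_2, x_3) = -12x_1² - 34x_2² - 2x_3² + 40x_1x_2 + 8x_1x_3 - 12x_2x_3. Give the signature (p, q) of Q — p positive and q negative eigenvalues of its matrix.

The symmetric matrix is A = [[-12, 20, 4], [20, -34, -6], [4, -6, -2]].
Applying the same elementary operations to the rows and columns of A produces a congruent diagonal matrix with entries -12, -2/3, 0.
Counting signs: 2 negative, 1 zero.

(0, 2)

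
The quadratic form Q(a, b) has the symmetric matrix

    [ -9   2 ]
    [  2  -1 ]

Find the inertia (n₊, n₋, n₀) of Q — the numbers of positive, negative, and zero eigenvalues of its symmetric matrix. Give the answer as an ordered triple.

Applying the same elementary operations to the rows and columns of A produces a congruent diagonal matrix with entries -9, -5/9.
That gives 2 negative pivots.

(0, 2, 0)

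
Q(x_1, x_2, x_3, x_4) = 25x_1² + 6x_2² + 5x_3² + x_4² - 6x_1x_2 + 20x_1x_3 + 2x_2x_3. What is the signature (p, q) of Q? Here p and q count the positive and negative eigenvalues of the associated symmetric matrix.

Write A = [[25, -3, 10, 0], [-3, 6, 1, 0], [10, 1, 5, 0], [0, 0, 0, 1]].
Symmetric row and column elimination reduces A to a congruent diagonal form with pivots 25, 141/25, 20/141, 1.
Counting signs: 4 positive.

(4, 0)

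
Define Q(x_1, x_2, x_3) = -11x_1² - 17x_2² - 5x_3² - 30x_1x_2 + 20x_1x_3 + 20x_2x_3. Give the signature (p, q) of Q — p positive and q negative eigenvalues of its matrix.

(2, 1)

The symmetric matrix is A = [[-11, -15, 10], [-15, -17, 10], [10, 10, -5]].
Congruent diagonalization of A (simultaneous row and column reduction) yields pivots -11, 38/11, 5/19.
That gives 2 positive, 1 negative pivots.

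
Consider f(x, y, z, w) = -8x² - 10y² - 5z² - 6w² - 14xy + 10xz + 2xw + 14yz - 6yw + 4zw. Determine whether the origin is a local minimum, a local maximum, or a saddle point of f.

local maximum

The Hessian at the origin is H = [[-16, -14, 10, 2], [-14, -20, 14, -6], [10, 14, -10, 4], [2, -6, 4, -12]].
Row-reducing H symmetrically gives the diagonal entries -16, -31/4, -6/31, -4.
Counting signs: 4 negative.
H is negative definite, so the origin is a strict local maximum.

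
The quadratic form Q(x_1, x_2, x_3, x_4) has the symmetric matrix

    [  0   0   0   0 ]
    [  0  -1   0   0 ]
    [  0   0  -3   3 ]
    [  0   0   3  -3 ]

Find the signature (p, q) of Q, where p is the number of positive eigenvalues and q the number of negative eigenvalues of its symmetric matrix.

Row-reducing A symmetrically gives the diagonal entries 0, -1, -3, 0.
That gives 2 negative, 2 zero pivots.

(0, 2)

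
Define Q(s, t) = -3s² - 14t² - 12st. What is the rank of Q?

The associated matrix is A = [[-3, -6], [-6, -14]].
Row-reducing A symmetrically gives the diagonal entries -3, -2.
So there are 2 negative pivots.
The rank is the number of nonzero pivots: 2.

2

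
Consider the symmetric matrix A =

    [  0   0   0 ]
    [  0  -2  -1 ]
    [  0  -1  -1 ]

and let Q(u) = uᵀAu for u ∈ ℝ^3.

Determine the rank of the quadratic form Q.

Row-reducing A symmetrically gives the diagonal entries 0, -2, -1/2.
That gives 2 negative, 1 zero pivots.
The rank is the number of nonzero pivots: 2.

2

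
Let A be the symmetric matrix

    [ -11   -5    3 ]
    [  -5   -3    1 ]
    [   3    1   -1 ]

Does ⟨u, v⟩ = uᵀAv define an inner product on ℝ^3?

Row-reducing A symmetrically gives the diagonal entries -11, -8/11, 0.
That gives 2 negative, 1 zero pivots.
Hence Q is negative semidefinite.
⟨·,·⟩ is an inner product exactly when A is positive definite.

no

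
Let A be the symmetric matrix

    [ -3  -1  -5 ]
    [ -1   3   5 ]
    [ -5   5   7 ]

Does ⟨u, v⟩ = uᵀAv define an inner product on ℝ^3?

Row-reducing A symmetrically gives the diagonal entries -3, 10/3, 2.
So there are 2 positive, 1 negative pivots.
Hence Q is indefinite.
⟨·,·⟩ is an inner product exactly when A is positive definite.

no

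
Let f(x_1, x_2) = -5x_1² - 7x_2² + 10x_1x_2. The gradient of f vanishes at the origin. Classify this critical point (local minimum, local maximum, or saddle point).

The Hessian at the origin is H = [[-10, 10], [10, -14]].
det H = -10·-14 − (10)² = 40 > 0 and H[1,1] = -10 < 0, so H is negative definite.
Therefore the origin is a local maximum.

local maximum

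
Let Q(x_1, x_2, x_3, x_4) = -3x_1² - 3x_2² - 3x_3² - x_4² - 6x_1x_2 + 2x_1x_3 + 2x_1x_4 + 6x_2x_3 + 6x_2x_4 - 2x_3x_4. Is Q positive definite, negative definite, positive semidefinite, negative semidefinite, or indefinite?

indefinite

The symmetric matrix is A = [[-3, -3, 1, 1], [-3, -3, 3, 3], [1, 3, -3, -1], [1, 3, -1, -1]].
A is congruent to a diagonal matrix with 1 positive, 3 negative and 0 zero entries, so Q is indefinite.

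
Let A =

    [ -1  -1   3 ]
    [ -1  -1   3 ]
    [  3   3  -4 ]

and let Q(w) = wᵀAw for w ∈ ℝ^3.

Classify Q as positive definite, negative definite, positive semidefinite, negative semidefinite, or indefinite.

indefinite

Applying the same elementary operations to the rows and columns of A produces a congruent diagonal matrix with entries -1, 0, 5.
Counting signs: 1 positive, 1 negative, 1 zero.
Hence Q is indefinite.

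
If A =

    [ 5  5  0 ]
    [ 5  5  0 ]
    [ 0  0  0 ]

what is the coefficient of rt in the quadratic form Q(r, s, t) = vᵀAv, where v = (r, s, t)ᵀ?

0

The coefficient of rt is A[1,3] + A[3,1] = 2·0 = 0.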